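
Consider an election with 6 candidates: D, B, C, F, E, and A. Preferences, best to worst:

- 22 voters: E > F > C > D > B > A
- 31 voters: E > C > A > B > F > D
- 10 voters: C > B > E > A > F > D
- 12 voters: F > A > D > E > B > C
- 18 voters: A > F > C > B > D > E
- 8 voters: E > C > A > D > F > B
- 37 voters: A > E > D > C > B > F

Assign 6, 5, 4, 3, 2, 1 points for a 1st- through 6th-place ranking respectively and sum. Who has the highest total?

D: 22·3 + 31·1 + 10·1 + 12·4 + 18·2 + 8·3 + 37·4 = 363
B: 22·2 + 31·3 + 10·5 + 12·2 + 18·3 + 8·1 + 37·2 = 347
C: 22·4 + 31·5 + 10·6 + 12·1 + 18·4 + 8·5 + 37·3 = 538
F: 22·5 + 31·2 + 10·2 + 12·6 + 18·5 + 8·2 + 37·1 = 407
E: 22·6 + 31·6 + 10·4 + 12·3 + 18·1 + 8·6 + 37·5 = 645
A: 22·1 + 31·4 + 10·3 + 12·5 + 18·6 + 8·4 + 37·6 = 598
E has the highest Borda score (645).

E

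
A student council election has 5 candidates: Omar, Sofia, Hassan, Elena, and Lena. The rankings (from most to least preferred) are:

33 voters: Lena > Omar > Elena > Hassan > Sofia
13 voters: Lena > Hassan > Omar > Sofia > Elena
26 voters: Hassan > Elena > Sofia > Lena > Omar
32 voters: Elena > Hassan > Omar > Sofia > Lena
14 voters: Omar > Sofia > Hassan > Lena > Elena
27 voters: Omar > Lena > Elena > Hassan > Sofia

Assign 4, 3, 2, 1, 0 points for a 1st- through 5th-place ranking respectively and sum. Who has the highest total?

Omar

Omar: 33·3 + 13·2 + 26·0 + 32·2 + 14·4 + 27·4 = 353
Sofia: 33·0 + 13·1 + 26·2 + 32·1 + 14·3 + 27·0 = 139
Hassan: 33·1 + 13·3 + 26·4 + 32·3 + 14·2 + 27·1 = 327
Elena: 33·2 + 13·0 + 26·3 + 32·4 + 14·0 + 27·2 = 326
Lena: 33·4 + 13·4 + 26·1 + 32·0 + 14·1 + 27·3 = 305
Omar has the highest Borda score (353).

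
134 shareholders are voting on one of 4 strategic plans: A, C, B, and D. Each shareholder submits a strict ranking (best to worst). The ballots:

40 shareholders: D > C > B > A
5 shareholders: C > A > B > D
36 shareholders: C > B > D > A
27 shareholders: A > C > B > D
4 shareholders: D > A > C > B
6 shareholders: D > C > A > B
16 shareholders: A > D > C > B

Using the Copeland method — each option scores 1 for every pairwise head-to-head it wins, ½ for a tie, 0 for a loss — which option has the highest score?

A: loses to C, B, and D → score 0.
C: beats A, B, and D → score 3.
B: beats A and D; loses to C → score 2.
D: beats A; loses to C and B → score 1.
C has the best pairwise record.

C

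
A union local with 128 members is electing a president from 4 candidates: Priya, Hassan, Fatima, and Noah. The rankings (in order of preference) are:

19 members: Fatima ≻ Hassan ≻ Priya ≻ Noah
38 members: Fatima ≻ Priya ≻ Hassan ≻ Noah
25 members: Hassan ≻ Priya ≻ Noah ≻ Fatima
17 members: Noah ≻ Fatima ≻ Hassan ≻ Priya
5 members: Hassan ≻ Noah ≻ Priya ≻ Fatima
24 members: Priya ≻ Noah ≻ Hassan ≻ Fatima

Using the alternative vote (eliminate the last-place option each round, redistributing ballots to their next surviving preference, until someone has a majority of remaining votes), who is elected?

Fatima

Round 1: Priya 24, Hassan 30, Fatima 57, Noah 17. Eliminate Noah.
Round 2: Priya 24, Hassan 30, Fatima 74. Fatima has a majority.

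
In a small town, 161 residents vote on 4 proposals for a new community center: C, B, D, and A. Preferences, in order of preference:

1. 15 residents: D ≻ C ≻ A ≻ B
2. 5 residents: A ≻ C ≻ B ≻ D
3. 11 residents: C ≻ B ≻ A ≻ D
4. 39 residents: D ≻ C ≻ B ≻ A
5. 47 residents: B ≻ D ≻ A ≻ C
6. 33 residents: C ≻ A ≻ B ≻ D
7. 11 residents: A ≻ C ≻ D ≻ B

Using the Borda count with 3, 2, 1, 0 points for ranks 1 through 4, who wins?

C

C: 15·2 + 5·2 + 11·3 + 39·2 + 47·0 + 33·3 + 11·2 = 272
B: 15·0 + 5·1 + 11·2 + 39·1 + 47·3 + 33·1 + 11·0 = 240
D: 15·3 + 5·0 + 11·0 + 39·3 + 47·2 + 33·0 + 11·1 = 267
A: 15·1 + 5·3 + 11·1 + 39·0 + 47·1 + 33·2 + 11·3 = 187
C has the highest Borda score (272).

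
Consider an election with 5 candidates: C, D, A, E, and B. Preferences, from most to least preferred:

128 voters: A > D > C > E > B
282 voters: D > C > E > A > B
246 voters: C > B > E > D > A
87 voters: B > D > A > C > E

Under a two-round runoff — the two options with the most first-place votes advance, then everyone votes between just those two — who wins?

D

Round 1 first-place votes: C 246, D 282, A 128, E 0, B 87.
D and C advance.
Runoff: D is preferred to C by 497 voters; C by 246.
D wins the runoff.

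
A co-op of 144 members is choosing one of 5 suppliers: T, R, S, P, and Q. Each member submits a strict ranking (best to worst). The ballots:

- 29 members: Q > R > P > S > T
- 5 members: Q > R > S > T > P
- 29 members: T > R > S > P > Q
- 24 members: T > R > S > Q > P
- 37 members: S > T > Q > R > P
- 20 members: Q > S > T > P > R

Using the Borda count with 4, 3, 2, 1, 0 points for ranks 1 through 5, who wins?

T

T: 29·0 + 5·1 + 29·4 + 24·4 + 37·3 + 20·2 = 368
R: 29·3 + 5·3 + 29·3 + 24·3 + 37·1 + 20·0 = 298
S: 29·1 + 5·2 + 29·2 + 24·2 + 37·4 + 20·3 = 353
P: 29·2 + 5·0 + 29·1 + 24·0 + 37·0 + 20·1 = 107
Q: 29·4 + 5·4 + 29·0 + 24·1 + 37·2 + 20·4 = 314
T has the highest Borda score (368).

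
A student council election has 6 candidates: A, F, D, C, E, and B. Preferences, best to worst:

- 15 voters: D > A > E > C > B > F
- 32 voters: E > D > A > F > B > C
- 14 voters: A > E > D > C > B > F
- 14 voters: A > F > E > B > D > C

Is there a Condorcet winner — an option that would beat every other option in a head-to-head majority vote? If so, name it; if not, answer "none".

none

Checking pairwise contests:
D beats A 47–28.
A beats F 75–0.
E beats D 60–15.
A beats C 75–0.
A beats E 43–32.
A beats B 75–0.
Every option loses at least one head-to-head, so there is no Condorcet winner.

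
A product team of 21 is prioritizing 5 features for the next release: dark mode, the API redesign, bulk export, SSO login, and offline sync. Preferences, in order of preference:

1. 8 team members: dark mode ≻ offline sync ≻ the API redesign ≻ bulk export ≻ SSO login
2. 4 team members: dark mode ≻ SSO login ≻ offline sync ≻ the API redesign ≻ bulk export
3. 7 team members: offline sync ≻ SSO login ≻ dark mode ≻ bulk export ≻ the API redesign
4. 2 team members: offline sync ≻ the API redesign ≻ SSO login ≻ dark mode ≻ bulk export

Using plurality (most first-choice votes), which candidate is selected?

First-place votes: dark mode 12, the API redesign 0, bulk export 0, SSO login 0, offline sync 9.
dark mode has the most first-place votes.

dark mode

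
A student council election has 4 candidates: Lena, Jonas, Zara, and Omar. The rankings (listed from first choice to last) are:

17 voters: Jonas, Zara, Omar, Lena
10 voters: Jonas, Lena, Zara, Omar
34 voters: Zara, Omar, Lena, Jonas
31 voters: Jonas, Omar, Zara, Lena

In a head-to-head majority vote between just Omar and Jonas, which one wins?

Jonas

Voters preferring Omar to Jonas: 34; preferring Jonas to Omar: 58.
Jonas wins the head-to-head.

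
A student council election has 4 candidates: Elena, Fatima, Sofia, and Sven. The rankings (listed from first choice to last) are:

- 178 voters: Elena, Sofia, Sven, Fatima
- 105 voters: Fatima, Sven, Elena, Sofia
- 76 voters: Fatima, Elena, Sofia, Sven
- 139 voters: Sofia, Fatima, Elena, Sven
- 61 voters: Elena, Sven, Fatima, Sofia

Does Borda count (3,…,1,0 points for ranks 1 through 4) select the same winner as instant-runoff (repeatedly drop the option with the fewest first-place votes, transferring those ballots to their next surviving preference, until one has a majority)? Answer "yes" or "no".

no

Borda — scores: Elena 1113, Fatima 882, Sofia 849, Sven 510. Winner: Elena.
Instant-runoff — R1 Elena 239, Fatima 181, Sofia 139, Sven 0 (Sven out); R2 Elena 239, Fatima 181, Sofia 139 (Sofia out); R3 Elena 239, Fatima 320 (Fatima winner). Winner: Fatima.
The two methods disagree.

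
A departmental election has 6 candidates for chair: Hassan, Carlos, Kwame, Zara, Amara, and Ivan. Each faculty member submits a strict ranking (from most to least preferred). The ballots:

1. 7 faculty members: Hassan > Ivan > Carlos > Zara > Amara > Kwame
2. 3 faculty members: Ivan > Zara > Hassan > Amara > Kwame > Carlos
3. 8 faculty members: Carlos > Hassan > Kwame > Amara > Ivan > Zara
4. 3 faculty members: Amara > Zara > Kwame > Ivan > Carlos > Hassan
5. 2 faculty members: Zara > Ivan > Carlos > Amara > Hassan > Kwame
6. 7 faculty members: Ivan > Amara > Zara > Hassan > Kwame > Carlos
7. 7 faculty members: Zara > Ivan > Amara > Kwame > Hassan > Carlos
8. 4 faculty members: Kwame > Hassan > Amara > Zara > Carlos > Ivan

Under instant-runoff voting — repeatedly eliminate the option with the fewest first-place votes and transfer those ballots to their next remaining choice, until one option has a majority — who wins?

Round 1: Hassan 7, Carlos 8, Kwame 4, Zara 9, Amara 3, Ivan 10. Eliminate Amara.
Round 2: Hassan 7, Carlos 8, Kwame 4, Zara 12, Ivan 10. Eliminate Kwame.
Round 3: Hassan 11, Carlos 8, Zara 12, Ivan 10. Eliminate Carlos.
Round 4: Hassan 19, Zara 12, Ivan 10. Eliminate Ivan.
Round 5: Hassan 19, Zara 22. Zara has a majority.

Zara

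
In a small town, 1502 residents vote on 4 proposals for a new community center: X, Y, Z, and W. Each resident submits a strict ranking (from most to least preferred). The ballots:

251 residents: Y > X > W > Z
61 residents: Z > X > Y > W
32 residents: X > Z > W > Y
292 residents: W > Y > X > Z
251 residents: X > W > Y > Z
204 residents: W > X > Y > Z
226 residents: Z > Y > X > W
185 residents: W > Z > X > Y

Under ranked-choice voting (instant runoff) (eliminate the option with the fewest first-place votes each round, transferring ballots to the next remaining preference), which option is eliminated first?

Round 1: X 283, Y 251, Z 287, W 681. Eliminate Y.

Y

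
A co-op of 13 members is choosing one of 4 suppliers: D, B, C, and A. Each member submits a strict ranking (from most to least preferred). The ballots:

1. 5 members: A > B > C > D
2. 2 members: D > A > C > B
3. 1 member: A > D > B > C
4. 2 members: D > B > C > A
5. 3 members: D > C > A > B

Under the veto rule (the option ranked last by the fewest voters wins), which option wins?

C

Last-place votes: D 5, B 5, C 1, A 2.
C is ranked last by the fewest voters, so C wins.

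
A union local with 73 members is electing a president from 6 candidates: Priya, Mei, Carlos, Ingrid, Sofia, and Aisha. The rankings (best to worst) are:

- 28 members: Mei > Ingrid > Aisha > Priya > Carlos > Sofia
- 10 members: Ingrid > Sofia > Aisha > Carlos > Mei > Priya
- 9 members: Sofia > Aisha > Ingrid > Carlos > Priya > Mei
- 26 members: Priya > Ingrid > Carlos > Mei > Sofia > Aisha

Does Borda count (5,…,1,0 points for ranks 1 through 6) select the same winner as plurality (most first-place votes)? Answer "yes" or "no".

Borda — scores: Priya 195, Mei 202, Carlos 144, Ingrid 293, Sofia 111, Aisha 150. Winner: Ingrid.
Plurality — first-place votes: Priya 26, Mei 28, Carlos 0, Ingrid 10, Sofia 9, Aisha 0. Winner: Mei.
The two methods disagree.

no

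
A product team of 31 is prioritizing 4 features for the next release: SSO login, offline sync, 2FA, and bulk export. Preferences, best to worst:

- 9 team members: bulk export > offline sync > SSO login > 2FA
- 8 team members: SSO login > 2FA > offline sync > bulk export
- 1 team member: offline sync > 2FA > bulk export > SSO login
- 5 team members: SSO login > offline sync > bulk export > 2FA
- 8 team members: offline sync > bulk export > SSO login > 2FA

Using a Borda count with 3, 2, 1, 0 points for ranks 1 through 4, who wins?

SSO login: 9·1 + 8·3 + 1·0 + 5·3 + 8·1 = 56
offline sync: 9·2 + 8·1 + 1·3 + 5·2 + 8·3 = 63
2FA: 9·0 + 8·2 + 1·2 + 5·0 + 8·0 = 18
bulk export: 9·3 + 8·0 + 1·1 + 5·1 + 8·2 = 49
offline sync has the highest Borda score (63).

offline sync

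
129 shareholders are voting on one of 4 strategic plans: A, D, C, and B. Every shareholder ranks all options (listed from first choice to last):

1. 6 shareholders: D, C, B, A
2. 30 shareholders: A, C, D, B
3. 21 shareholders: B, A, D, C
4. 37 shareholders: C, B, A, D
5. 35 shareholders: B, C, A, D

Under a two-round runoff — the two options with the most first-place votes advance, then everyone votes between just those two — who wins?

Round 1 first-place votes: A 30, D 6, C 37, B 56.
B and C advance.
Runoff: B is preferred to C by 56 voters; C by 73.
C wins the runoff.

C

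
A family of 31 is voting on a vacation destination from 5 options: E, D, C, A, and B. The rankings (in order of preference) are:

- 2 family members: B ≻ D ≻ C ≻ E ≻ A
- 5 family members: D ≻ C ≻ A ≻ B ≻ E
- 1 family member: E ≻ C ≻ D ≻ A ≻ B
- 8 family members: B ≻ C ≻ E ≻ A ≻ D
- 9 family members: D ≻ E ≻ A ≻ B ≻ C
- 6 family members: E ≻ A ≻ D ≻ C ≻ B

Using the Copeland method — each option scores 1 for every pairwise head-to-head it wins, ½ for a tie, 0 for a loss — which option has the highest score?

D

E: beats C, A, and B; loses to D → score 3.
D: beats E, C, A, and B → score 4.
C: beats A; loses to E, D, and B → score 1.
A: beats B; loses to E, D, and C → score 1.
B: beats C; loses to E, D, and A → score 1.
D has the best pairwise record.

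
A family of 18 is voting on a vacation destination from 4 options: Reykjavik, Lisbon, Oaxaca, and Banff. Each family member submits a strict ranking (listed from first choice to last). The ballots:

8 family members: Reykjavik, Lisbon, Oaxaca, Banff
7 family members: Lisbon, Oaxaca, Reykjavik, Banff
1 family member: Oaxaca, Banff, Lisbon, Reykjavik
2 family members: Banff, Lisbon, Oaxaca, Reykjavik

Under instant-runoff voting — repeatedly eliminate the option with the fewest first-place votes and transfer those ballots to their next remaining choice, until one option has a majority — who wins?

Lisbon

Round 1: Reykjavik 8, Lisbon 7, Oaxaca 1, Banff 2. Eliminate Oaxaca.
Round 2: Reykjavik 8, Lisbon 7, Banff 3. Eliminate Banff.
Round 3: Reykjavik 8, Lisbon 10. Lisbon has a majority.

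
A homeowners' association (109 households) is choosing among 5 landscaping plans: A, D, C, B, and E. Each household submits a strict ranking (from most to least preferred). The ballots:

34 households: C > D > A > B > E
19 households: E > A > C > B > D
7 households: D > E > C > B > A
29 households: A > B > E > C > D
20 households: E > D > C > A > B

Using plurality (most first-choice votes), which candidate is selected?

First-place votes: A 29, D 7, C 34, B 0, E 39.
E has the most first-place votes.

E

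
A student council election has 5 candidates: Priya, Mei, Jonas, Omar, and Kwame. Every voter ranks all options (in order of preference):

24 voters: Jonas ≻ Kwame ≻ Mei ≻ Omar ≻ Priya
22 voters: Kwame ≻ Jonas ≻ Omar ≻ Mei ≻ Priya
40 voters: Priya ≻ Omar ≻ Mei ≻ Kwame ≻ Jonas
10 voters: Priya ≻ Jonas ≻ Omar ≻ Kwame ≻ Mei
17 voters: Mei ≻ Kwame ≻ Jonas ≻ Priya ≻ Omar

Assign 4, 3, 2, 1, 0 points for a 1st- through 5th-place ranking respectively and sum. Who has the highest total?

Kwame

Priya: 24·0 + 22·0 + 40·4 + 10·4 + 17·1 = 217
Mei: 24·2 + 22·1 + 40·2 + 10·0 + 17·4 = 218
Jonas: 24·4 + 22·3 + 40·0 + 10·3 + 17·2 = 226
Omar: 24·1 + 22·2 + 40·3 + 10·2 + 17·0 = 208
Kwame: 24·3 + 22·4 + 40·1 + 10·1 + 17·3 = 261
Kwame has the highest Borda score (261).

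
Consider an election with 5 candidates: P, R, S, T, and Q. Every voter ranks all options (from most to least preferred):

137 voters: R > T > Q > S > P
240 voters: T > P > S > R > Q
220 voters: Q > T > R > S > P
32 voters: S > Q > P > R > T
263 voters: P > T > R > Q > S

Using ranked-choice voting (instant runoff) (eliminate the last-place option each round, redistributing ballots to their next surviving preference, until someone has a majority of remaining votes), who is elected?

Round 1: P 263, R 137, S 32, T 240, Q 220. Eliminate S.
Round 2: P 263, R 137, T 240, Q 252. Eliminate R.
Round 3: P 263, T 377, Q 252. Eliminate Q.
Round 4: P 295, T 597. T has a majority.

T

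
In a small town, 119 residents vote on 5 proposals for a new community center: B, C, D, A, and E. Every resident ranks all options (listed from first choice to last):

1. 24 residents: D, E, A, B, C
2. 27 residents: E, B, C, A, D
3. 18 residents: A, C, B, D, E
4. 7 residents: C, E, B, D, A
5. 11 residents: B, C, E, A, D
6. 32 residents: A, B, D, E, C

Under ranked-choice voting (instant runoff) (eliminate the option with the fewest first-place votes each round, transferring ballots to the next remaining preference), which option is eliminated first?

C

Round 1: B 11, C 7, D 24, A 50, E 27. Eliminate C.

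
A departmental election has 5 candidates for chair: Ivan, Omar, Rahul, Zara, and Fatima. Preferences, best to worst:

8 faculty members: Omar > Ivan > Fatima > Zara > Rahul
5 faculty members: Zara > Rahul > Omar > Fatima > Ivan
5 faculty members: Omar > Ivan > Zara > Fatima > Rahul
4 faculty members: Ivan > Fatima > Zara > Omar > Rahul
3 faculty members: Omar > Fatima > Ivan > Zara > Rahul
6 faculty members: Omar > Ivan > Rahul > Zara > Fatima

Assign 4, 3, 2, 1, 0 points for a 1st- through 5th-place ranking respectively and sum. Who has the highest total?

Ivan: 8·3 + 5·0 + 5·3 + 4·4 + 3·2 + 6·3 = 79
Omar: 8·4 + 5·2 + 5·4 + 4·1 + 3·4 + 6·4 = 102
Rahul: 8·0 + 5·3 + 5·0 + 4·0 + 3·0 + 6·2 = 27
Zara: 8·1 + 5·4 + 5·2 + 4·2 + 3·1 + 6·1 = 55
Fatima: 8·2 + 5·1 + 5·1 + 4·3 + 3·3 + 6·0 = 47
Omar has the highest Borda score (102).

Omar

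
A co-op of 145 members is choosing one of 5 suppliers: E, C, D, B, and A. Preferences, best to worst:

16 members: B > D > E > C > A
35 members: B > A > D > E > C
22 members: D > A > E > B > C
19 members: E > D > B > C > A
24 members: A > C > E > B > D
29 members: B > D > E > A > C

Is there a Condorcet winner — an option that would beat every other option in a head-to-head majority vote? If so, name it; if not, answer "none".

B

B vs E: 80–65 for B.
B vs C: 121–24 for B.
B vs D: 104–41 for B.
B vs A: 99–46 for B.
B beats every other option head-to-head.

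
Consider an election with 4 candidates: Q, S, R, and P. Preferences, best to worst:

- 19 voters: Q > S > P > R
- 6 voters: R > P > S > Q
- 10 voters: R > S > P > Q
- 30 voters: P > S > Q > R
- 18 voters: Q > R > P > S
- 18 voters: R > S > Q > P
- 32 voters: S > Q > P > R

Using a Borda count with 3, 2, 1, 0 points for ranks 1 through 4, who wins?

S

Q: 19·3 + 6·0 + 10·0 + 30·1 + 18·3 + 18·1 + 32·2 = 223
S: 19·2 + 6·1 + 10·2 + 30·2 + 18·0 + 18·2 + 32·3 = 256
R: 19·0 + 6·3 + 10·3 + 30·0 + 18·2 + 18·3 + 32·0 = 138
P: 19·1 + 6·2 + 10·1 + 30·3 + 18·1 + 18·0 + 32·1 = 181
S has the highest Borda score (256).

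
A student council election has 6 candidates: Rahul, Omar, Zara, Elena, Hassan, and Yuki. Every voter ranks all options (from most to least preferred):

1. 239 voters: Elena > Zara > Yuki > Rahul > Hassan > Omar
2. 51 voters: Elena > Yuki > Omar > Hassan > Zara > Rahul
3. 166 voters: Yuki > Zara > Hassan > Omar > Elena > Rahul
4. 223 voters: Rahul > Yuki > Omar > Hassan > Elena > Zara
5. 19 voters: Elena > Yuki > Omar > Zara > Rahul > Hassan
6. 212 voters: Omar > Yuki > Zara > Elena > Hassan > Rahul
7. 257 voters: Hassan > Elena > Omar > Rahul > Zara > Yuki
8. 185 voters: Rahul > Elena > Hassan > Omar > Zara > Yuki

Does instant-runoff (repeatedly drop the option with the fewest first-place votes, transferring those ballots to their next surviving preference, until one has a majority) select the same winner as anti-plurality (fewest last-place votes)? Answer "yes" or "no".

Instant-runoff — R1 Rahul 408, Omar 212, Zara 0, Elena 309, Hassan 257, Yuki 166 (Zara out); R2 Rahul 408, Omar 212, Elena 309, Hassan 257, Yuki 166 (Yuki out); R3 Rahul 408, Omar 212, Elena 309, Hassan 423 (Omar out); R4 Rahul 408, Elena 521, Hassan 423 (Rahul out); R5 Elena 706, Hassan 646 (Elena winner). Winner: Elena.
Anti-plurality — last-place votes: Rahul 429, Omar 239, Zara 223, Elena 0, Hassan 19, Yuki 442. Winner: Elena.
The two methods agree.

yes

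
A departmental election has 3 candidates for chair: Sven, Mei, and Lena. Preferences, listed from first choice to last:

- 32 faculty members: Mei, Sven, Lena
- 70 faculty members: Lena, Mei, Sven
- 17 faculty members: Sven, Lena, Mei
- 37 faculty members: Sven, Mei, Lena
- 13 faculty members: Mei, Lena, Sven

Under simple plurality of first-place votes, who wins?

First-place votes: Sven 54, Mei 45, Lena 70.
Lena has the most first-place votes.

Lena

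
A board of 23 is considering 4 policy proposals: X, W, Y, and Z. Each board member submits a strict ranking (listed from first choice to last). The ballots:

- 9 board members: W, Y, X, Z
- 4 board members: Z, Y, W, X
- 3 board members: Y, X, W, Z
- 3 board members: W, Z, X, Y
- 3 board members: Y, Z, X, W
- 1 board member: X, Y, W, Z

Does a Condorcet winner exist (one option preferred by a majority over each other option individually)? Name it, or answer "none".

W

W vs X: 16–7 for W.
W vs Y: 12–11 for W.
W vs Z: 16–7 for W.
W beats every other option head-to-head.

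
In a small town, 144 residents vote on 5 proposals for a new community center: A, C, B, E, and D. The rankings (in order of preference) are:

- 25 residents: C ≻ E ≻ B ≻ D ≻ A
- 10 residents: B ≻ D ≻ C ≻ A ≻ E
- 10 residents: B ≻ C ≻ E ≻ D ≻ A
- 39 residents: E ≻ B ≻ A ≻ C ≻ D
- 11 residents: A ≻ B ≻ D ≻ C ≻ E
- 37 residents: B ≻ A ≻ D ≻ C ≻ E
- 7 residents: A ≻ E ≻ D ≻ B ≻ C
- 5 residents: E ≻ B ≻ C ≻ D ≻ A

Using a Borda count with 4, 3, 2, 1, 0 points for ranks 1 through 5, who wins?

B

A: 25·0 + 10·1 + 10·0 + 39·2 + 11·4 + 37·3 + 7·4 + 5·0 = 271
C: 25·4 + 10·2 + 10·3 + 39·1 + 11·1 + 37·1 + 7·0 + 5·2 = 247
B: 25·2 + 10·4 + 10·4 + 39·3 + 11·3 + 37·4 + 7·1 + 5·3 = 450
E: 25·3 + 10·0 + 10·2 + 39·4 + 11·0 + 37·0 + 7·3 + 5·4 = 292
D: 25·1 + 10·3 + 10·1 + 39·0 + 11·2 + 37·2 + 7·2 + 5·1 = 180
B has the highest Borda score (450).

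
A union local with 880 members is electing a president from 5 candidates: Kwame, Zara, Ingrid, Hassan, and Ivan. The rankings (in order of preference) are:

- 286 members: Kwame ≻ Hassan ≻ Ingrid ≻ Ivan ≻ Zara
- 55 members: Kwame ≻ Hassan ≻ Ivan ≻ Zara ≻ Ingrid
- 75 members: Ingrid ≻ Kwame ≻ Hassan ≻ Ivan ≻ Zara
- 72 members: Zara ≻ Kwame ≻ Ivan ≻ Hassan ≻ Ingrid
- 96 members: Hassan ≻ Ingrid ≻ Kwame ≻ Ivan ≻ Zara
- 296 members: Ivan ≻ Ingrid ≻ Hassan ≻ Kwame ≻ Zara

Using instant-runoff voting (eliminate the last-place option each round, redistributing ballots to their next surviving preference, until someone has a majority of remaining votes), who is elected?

Round 1: Kwame 341, Zara 72, Ingrid 75, Hassan 96, Ivan 296. Eliminate Zara.
Round 2: Kwame 413, Ingrid 75, Hassan 96, Ivan 296. Eliminate Ingrid.
Round 3: Kwame 488, Hassan 96, Ivan 296. Kwame has a majority.

Kwame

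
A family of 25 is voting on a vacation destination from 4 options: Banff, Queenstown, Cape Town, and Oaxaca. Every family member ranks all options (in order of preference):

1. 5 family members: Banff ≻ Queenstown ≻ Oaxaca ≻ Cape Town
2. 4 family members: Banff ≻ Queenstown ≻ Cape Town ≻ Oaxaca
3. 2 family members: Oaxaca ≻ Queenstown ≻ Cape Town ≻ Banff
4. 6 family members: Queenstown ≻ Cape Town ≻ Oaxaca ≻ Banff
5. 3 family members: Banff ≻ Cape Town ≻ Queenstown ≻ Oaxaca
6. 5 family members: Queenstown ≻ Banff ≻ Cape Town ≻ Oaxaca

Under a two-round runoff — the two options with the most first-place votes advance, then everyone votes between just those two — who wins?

Queenstown

Round 1 first-place votes: Banff 12, Queenstown 11, Cape Town 0, Oaxaca 2.
Banff and Queenstown advance.
Runoff: Banff is preferred to Queenstown by 12 voters; Queenstown by 13.
Queenstown wins the runoff.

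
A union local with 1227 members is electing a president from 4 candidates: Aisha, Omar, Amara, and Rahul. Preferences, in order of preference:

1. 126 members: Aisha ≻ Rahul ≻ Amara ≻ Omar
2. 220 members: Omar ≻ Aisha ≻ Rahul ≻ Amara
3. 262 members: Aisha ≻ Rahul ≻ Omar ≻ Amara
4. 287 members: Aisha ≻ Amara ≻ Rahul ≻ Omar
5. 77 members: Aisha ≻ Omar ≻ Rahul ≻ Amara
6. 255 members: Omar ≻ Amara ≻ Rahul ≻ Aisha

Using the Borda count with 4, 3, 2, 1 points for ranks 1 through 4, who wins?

Aisha

Aisha: 126·4 + 220·3 + 262·4 + 287·4 + 77·4 + 255·1 = 3923
Omar: 126·1 + 220·4 + 262·2 + 287·1 + 77·3 + 255·4 = 3068
Amara: 126·2 + 220·1 + 262·1 + 287·3 + 77·1 + 255·3 = 2437
Rahul: 126·3 + 220·2 + 262·3 + 287·2 + 77·2 + 255·2 = 2842
Aisha has the highest Borda score (3923).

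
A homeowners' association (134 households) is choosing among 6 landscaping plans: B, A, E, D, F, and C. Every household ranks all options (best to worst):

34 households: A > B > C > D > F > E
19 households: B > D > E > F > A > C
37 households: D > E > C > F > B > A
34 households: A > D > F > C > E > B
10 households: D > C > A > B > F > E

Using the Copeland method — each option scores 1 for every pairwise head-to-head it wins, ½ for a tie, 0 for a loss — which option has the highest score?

B: loses to A, E, D, F, and C → score 0.
A: beats B, E, D, F, and C → score 5.
E: beats B; loses to A, D, F, and C → score 1.
D: beats B, E, F, and C; loses to A → score 4.
F: beats B and E; loses to A, D, and C → score 2.
C: beats B, E, and F; loses to A and D → score 3.
A has the best pairwise record.

A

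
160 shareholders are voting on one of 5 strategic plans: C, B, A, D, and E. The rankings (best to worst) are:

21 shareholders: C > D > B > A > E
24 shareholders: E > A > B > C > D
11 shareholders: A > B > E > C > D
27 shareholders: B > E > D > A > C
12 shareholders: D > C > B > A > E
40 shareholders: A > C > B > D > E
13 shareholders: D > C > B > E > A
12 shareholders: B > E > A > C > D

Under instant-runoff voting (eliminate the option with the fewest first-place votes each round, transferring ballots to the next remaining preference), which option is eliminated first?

Round 1: C 21, B 39, A 51, D 25, E 24. Eliminate C.

C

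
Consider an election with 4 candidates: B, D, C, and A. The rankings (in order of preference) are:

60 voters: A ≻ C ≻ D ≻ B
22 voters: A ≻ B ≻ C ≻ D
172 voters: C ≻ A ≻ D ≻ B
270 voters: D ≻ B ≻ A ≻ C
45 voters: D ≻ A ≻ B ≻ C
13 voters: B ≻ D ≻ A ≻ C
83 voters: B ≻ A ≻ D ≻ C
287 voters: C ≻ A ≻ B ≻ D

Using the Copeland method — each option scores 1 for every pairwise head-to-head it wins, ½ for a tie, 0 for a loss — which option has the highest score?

A

B: loses to D, C, and A → score 0.
D: beats B; loses to C and A → score 1.
C: beats B and D; loses to A → score 2.
A: beats B, D, and C → score 3.
A has the best pairwise record.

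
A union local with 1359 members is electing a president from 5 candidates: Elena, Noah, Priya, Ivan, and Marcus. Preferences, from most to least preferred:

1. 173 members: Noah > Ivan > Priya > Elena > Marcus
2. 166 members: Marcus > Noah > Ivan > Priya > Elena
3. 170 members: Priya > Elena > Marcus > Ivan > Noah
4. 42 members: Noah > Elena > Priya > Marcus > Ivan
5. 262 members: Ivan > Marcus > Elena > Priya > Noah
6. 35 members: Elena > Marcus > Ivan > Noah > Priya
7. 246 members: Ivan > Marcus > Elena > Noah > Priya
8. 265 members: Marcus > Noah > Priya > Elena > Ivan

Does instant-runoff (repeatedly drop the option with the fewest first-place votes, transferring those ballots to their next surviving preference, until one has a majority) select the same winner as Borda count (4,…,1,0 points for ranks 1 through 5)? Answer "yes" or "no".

Instant-runoff — R1 Elena 35, Noah 215, Priya 170, Ivan 508, Marcus 431 (Elena out); R2 Noah 215, Priya 170, Ivan 508, Marcus 466 (Priya out); R3 Noah 215, Ivan 508, Marcus 636 (Noah out); R4 Ivan 681, Marcus 678 (Ivan winner). Winner: Ivan.
Borda — scores: Elena 2230, Noah 2434, Priya 2068, Ivan 3123, Marcus 3735. Winner: Marcus.
The two methods disagree.

no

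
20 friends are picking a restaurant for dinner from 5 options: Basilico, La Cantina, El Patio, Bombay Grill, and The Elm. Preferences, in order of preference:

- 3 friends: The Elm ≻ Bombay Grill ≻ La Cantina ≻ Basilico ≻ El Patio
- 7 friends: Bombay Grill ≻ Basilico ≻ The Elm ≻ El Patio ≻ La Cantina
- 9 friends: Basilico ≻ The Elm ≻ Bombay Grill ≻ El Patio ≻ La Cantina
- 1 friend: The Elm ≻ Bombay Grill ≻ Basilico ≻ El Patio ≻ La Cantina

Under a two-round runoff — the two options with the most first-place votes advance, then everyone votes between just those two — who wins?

Bombay Grill

Round 1 first-place votes: Basilico 9, La Cantina 0, El Patio 0, Bombay Grill 7, The Elm 4.
Basilico and Bombay Grill advance.
Runoff: Basilico is preferred to Bombay Grill by 9 voters; Bombay Grill by 11.
Bombay Grill wins the runoff.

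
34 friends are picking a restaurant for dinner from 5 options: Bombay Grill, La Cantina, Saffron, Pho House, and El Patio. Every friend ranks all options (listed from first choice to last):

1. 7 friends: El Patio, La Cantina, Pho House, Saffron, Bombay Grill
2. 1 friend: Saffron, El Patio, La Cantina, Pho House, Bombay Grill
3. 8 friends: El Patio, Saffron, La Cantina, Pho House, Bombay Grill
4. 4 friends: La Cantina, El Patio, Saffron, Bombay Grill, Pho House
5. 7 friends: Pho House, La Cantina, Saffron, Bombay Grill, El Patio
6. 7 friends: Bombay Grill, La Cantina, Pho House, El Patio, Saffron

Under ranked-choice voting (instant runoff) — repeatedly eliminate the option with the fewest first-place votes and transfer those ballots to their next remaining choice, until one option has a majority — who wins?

El Patio

Round 1: Bombay Grill 7, La Cantina 4, Saffron 1, Pho House 7, El Patio 15. Eliminate Saffron.
Round 2: Bombay Grill 7, La Cantina 4, Pho House 7, El Patio 16. Eliminate La Cantina.
Round 3: Bombay Grill 7, Pho House 7, El Patio 20. El Patio has a majority.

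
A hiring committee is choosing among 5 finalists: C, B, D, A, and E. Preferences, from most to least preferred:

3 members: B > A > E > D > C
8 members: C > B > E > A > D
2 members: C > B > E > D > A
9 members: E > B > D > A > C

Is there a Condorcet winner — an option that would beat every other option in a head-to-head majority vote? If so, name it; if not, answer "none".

B vs C: 12–10 for B.
B vs D: 22–0 for B.
B vs A: 22–0 for B.
B vs E: 13–9 for B.
B beats every other option head-to-head.

B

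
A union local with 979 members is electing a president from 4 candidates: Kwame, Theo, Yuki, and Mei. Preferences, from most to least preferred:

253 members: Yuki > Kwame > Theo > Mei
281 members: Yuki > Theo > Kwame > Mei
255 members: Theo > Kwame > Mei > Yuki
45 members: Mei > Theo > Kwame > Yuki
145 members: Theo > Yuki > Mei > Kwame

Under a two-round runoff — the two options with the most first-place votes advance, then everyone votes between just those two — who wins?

Yuki

Round 1 first-place votes: Kwame 0, Theo 400, Yuki 534, Mei 45.
Yuki and Theo advance.
Runoff: Yuki is preferred to Theo by 534 voters; Theo by 445.
Yuki wins the runoff.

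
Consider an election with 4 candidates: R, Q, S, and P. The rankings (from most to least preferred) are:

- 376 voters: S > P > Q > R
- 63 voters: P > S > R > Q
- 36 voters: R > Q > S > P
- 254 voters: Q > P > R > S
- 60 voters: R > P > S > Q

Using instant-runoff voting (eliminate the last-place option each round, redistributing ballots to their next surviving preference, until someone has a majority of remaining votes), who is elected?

Round 1: R 96, Q 254, S 376, P 63. Eliminate P.
Round 2: R 96, Q 254, S 439. S has a majority.

S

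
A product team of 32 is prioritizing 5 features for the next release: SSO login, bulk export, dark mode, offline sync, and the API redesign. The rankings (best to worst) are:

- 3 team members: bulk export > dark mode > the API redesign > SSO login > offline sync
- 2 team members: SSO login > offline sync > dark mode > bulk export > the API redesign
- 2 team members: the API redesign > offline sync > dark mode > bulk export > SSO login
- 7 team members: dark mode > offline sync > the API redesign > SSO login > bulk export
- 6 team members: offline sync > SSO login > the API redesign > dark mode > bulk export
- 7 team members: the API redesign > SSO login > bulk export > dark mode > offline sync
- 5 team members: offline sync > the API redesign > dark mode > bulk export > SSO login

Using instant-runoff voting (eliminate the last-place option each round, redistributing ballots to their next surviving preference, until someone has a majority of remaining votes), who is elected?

Round 1: SSO login 2, bulk export 3, dark mode 7, offline sync 11, the API redesign 9. Eliminate SSO login.
Round 2: bulk export 3, dark mode 7, offline sync 13, the API redesign 9. Eliminate bulk export.
Round 3: dark mode 10, offline sync 13, the API redesign 9. Eliminate the API redesign.
Round 4: dark mode 17, offline sync 15. Dark mode has a majority.

dark mode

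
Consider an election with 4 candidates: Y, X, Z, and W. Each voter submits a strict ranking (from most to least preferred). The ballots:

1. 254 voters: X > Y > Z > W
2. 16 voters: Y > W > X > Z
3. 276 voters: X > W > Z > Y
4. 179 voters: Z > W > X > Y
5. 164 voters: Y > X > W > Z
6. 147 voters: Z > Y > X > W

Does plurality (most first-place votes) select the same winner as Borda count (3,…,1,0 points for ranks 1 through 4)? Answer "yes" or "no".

yes

Plurality — first-place votes: Y 180, X 530, Z 326, W 0. Winner: X.
Borda — scores: Y 1342, X 2260, Z 1508, W 1106. Winner: X.
The two methods agree.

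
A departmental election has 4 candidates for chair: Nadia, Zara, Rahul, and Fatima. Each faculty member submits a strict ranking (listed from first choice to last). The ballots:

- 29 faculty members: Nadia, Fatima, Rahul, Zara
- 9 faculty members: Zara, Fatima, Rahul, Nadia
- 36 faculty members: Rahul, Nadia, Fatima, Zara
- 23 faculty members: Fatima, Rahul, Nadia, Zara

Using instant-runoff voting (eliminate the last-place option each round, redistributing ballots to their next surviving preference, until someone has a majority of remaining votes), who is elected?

Round 1: Nadia 29, Zara 9, Rahul 36, Fatima 23. Eliminate Zara.
Round 2: Nadia 29, Rahul 36, Fatima 32. Eliminate Nadia.
Round 3: Rahul 36, Fatima 61. Fatima has a majority.

Fatima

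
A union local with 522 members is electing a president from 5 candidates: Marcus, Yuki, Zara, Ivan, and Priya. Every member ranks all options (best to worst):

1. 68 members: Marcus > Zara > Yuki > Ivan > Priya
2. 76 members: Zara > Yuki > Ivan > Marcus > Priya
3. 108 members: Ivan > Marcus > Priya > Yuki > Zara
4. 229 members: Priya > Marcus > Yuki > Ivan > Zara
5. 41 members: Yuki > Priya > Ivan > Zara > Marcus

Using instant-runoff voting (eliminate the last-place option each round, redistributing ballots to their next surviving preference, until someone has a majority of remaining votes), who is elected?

Priya

Round 1: Marcus 68, Yuki 41, Zara 76, Ivan 108, Priya 229. Eliminate Yuki.
Round 2: Marcus 68, Zara 76, Ivan 108, Priya 270. Priya has a majority.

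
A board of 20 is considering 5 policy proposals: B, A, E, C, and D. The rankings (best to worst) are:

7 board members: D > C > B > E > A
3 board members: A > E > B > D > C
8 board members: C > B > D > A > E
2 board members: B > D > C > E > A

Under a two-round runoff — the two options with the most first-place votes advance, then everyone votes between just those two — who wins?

Round 1 first-place votes: B 2, A 3, E 0, C 8, D 7.
C and D advance.
Runoff: C is preferred to D by 8 voters; D by 12.
D wins the runoff.

D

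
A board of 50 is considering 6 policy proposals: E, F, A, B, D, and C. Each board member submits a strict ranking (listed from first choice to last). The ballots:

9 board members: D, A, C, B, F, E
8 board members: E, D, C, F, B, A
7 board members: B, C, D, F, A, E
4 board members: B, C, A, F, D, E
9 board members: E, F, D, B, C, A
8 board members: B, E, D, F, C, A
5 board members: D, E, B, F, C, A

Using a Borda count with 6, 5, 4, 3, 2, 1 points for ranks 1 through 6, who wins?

E: 9·1 + 8·6 + 7·1 + 4·1 + 9·6 + 8·5 + 5·5 = 187
F: 9·2 + 8·3 + 7·3 + 4·3 + 9·5 + 8·3 + 5·3 = 159
A: 9·5 + 8·1 + 7·2 + 4·4 + 9·1 + 8·1 + 5·1 = 105
B: 9·3 + 8·2 + 7·6 + 4·6 + 9·3 + 8·6 + 5·4 = 204
D: 9·6 + 8·5 + 7·4 + 4·2 + 9·4 + 8·4 + 5·6 = 228
C: 9·4 + 8·4 + 7·5 + 4·5 + 9·2 + 8·2 + 5·2 = 167
D has the highest Borda score (228).

D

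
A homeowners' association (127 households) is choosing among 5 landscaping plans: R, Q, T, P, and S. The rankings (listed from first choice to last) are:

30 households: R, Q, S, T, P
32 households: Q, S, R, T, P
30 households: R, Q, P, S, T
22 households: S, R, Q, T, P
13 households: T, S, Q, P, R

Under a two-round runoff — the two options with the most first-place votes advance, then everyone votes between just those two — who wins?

Round 1 first-place votes: R 60, Q 32, T 13, P 0, S 22.
R and Q advance.
Runoff: R is preferred to Q by 82 voters; Q by 45.
R wins the runoff.

R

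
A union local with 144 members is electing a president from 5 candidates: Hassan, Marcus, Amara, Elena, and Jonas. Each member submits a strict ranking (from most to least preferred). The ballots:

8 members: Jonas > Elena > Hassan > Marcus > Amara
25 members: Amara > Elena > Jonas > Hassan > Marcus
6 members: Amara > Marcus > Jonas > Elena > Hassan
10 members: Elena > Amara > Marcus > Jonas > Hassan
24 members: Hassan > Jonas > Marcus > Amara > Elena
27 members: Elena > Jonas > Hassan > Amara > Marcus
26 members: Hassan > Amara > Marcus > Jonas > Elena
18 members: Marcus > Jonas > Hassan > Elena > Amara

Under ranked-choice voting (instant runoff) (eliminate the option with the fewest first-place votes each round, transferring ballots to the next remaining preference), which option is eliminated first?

Jonas

Round 1: Hassan 50, Marcus 18, Amara 31, Elena 37, Jonas 8. Eliminate Jonas.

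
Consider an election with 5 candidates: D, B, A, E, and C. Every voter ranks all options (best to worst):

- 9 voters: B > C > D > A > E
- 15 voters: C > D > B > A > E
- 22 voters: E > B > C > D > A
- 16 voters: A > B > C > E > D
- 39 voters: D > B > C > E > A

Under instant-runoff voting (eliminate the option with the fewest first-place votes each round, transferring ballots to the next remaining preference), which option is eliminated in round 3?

Round 1: D 39, B 9, A 16, E 22, C 15. Eliminate B.
Round 2: D 39, A 16, E 22, C 24. Eliminate A.
Round 3: D 39, E 22, C 40. Eliminate E.

E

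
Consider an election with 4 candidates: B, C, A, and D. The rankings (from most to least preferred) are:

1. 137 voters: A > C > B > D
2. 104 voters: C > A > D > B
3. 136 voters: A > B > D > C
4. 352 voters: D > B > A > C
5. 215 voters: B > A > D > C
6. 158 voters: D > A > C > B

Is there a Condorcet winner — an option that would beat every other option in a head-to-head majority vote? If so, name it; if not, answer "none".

Checking pairwise contests:
D beats B 614–488.
B beats C 703–399.
B beats A 567–535.
A beats D 592–510.
Every option loses at least one head-to-head, so there is no Condorcet winner.

none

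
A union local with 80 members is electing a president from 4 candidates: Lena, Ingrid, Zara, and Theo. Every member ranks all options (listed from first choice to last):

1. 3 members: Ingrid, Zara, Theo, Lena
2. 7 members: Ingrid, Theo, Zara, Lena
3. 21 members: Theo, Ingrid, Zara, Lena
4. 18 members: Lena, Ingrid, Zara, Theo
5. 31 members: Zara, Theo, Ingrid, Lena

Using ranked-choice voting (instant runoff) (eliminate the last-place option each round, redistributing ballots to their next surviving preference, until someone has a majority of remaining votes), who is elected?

Zara

Round 1: Lena 18, Ingrid 10, Zara 31, Theo 21. Eliminate Ingrid.
Round 2: Lena 18, Zara 34, Theo 28. Eliminate Lena.
Round 3: Zara 52, Theo 28. Zara has a majority.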